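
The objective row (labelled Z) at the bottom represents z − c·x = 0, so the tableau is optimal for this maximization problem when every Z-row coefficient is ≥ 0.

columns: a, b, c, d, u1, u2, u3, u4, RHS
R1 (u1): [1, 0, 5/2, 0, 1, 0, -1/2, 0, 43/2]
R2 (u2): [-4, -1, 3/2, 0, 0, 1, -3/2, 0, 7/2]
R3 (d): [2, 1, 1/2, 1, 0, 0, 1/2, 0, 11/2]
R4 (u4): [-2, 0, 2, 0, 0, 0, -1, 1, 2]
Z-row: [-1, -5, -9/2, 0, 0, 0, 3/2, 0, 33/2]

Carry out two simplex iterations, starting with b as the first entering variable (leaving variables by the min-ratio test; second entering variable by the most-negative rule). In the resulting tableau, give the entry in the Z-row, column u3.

Ratio test on column b — row 1: entry 0 ≤ 0; row 2: entry -1 ≤ 0; row 3: (11/2)/1 = 11/2; row 4: entry 0 ≤ 0. Minimum is 11/2 at row 3 (d leaves); pivot element 1.
Divide row 3 by 1; eliminate column b from the other rows.
Second iteration: most negative Z-row entry is -2 in column c, so c enters.
Ratio test on column c — row 1: (43/2)/(5/2) = 43/5; row 2: 9/2 = 9/2; row 3: (11/2)/(1/2) = 11; row 4: 2/2 = 1. Minimum is 1 at row 4 (u4 leaves); pivot element 2.
Divide row 4 by 2; eliminate column c from the other rows.
After both pivots, the entry at the Z-row, column u3 is 3.

3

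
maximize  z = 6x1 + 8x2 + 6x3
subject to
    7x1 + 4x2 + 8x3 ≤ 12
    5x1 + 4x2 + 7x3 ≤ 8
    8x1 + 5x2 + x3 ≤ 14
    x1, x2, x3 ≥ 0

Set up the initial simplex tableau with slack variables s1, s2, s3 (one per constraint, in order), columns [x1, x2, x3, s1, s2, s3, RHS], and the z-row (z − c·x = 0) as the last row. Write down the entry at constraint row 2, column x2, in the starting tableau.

4

Constraint 2 has coefficient 4 on x2.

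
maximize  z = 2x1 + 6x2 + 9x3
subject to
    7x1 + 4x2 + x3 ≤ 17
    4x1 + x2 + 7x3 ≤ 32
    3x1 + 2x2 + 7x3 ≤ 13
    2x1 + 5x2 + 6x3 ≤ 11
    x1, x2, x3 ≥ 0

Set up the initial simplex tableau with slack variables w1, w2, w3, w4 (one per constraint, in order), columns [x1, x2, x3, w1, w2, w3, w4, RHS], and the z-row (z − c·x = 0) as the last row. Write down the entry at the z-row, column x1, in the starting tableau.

-2

The z-row carries the negated objective coefficients: the x1 entry is -2.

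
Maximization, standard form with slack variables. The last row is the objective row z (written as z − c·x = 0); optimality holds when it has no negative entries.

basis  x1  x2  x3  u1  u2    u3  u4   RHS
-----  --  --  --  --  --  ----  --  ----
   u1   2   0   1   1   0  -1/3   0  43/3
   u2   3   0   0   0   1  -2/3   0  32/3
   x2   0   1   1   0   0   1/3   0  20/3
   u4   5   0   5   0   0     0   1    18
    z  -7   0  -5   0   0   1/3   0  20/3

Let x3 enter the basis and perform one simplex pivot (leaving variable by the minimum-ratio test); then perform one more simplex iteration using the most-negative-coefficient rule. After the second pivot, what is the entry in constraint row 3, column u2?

1/3

Ratio test on column x3 — row 1: (43/3)/1 = 43/3; row 2: entry 0 ≤ 0; row 3: (20/3)/1 = 20/3; row 4: 18/5 = 18/5. Minimum is 18/5 at row 4 (u4 leaves); pivot element 5.
Divide row 4 by 5; eliminate column x3 from the other rows.
Second iteration: most negative z-row entry is -2 in column x1, so x1 enters.
Ratio test on column x1 — row 1: (161/15)/1 = 161/15; row 2: (32/3)/3 = 32/9; row 3: entry -1 ≤ 0; row 4: (18/5)/1 = 18/5. Minimum is 32/9 at row 2 (u2 leaves); pivot element 3.
Divide row 2 by 3; eliminate column x1 from the other rows.
After both pivots, the entry at constraint row 3, column u2 is 1/3.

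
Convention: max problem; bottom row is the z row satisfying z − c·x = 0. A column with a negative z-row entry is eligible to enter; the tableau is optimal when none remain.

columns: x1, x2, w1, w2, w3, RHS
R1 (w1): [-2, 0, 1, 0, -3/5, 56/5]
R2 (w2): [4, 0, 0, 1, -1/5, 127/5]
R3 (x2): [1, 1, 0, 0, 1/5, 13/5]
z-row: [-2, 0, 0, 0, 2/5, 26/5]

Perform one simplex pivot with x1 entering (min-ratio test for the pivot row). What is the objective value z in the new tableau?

52/5

Ratio test on column x1 — row 1: entry -2 ≤ 0; row 2: (127/5)/4 = 127/20; row 3: (13/5)/1 = 13/5. Minimum is 13/5 at row 3 (x2 leaves); pivot element 1.
Pivot on row 3; the z-row RHS becomes 26/5 − (-2)·(13/5) = 52/5.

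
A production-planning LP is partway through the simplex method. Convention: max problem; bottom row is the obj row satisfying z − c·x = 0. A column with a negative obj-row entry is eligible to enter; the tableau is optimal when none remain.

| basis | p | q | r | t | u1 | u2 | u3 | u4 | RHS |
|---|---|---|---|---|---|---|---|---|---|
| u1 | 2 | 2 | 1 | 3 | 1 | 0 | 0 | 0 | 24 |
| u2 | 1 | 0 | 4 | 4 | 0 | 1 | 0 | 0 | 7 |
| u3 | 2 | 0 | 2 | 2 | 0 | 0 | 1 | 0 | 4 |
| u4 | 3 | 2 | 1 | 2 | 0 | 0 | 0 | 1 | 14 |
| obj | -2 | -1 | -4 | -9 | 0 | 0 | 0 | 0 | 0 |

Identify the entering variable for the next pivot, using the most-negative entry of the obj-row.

t

Negative obj-row entries: p: -2, q: -1, r: -4, t: -9.
The most negative is -9 in column t, so t enters.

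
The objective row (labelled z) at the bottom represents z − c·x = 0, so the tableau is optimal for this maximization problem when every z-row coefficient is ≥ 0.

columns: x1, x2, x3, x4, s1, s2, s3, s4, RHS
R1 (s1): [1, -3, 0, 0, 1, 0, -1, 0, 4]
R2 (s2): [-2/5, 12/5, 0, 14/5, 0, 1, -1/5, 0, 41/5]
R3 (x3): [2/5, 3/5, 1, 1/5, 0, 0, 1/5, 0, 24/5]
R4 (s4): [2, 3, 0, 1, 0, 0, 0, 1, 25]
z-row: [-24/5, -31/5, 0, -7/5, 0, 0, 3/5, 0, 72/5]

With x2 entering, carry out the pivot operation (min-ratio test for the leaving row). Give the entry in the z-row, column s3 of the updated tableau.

1/12

Ratio test on column x2 — row 1: entry -3 ≤ 0; row 2: (41/5)/(12/5) = 41/12; row 3: (24/5)/(3/5) = 8; row 4: 25/3 = 25/3. Minimum is 41/12 at row 2 (s2 leaves); pivot element 12/5.
Divide row 2 by 12/5; eliminate column x2 from the other rows.
z-row update in column s3: 3/5 − (-31/5)·(-1/12) = 1/12.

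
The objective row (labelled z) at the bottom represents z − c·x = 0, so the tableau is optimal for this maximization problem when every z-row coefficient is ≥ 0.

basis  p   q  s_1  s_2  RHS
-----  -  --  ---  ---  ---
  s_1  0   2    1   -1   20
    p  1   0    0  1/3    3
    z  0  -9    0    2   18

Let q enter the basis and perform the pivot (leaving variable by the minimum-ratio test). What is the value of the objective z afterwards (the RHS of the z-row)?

108

Ratio test on column q — row 1: 20/2 = 10; row 2: entry 0 ≤ 0. Minimum is 10 at row 1 (s_1 leaves); pivot element 2.
Pivot on row 1; the z-row RHS becomes 18 − (-9)·10 = 108.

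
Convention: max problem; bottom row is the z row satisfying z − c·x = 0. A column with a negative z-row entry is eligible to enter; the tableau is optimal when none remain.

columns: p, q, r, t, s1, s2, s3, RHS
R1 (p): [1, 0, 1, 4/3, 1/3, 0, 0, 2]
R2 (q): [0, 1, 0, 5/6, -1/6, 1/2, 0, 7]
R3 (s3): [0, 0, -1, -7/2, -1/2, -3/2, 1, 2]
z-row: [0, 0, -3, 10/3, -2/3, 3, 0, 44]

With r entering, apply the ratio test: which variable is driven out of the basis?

p

Column r entries and ratios — p: 2/1 = 2; q: 0 ≤ 0, skip; s3: -1 ≤ 0, skip.
Smallest ratio is 2 in the row of p, so p leaves.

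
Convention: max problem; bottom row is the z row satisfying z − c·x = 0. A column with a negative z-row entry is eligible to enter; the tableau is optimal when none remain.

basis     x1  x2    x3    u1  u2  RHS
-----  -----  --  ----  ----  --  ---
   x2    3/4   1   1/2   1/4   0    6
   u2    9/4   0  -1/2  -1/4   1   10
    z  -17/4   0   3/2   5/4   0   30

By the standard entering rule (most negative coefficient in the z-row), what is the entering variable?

x1

Negative z-row entries: x1: -17/4.
The most negative is -17/4 in column x1, so x1 enters.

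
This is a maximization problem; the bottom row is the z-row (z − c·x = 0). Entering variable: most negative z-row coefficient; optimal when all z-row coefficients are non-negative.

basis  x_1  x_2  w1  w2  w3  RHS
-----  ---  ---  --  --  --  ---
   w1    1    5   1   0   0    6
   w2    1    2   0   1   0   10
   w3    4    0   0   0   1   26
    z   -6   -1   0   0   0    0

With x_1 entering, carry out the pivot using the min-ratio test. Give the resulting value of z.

Ratio test on column x_1 — row 1: 6/1 = 6; row 2: 10/1 = 10; row 3: 26/4 = 13/2. Minimum is 6 at row 1 (w1 leaves); pivot element 1.
Pivot on row 1; the z-row RHS becomes 0 − (-6)·6 = 36.

36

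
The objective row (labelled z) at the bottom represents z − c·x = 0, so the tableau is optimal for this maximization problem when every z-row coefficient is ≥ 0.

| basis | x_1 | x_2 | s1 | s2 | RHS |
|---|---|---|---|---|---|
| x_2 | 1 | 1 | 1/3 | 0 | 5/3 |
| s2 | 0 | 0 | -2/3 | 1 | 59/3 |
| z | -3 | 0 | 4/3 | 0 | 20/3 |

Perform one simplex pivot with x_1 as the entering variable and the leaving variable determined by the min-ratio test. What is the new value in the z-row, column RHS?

Ratio test on column x_1 — row 1: (5/3)/1 = 5/3; row 2: entry 0 ≤ 0. Minimum is 5/3 at row 1 (x_2 leaves); pivot element 1.
Divide row 1 by 1; eliminate column x_1 from the other rows.
z-row update in column RHS: 20/3 − (-3)·(5/3) = 35/3.

35/3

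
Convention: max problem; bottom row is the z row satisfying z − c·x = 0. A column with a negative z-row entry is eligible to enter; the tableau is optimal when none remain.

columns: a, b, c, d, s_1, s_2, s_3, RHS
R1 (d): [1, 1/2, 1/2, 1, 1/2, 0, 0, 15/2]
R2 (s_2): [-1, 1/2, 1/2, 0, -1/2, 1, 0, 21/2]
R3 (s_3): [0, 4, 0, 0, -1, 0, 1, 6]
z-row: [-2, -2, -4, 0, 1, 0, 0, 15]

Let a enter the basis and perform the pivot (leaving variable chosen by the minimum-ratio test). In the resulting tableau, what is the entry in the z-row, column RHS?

Ratio test on column a — row 1: (15/2)/1 = 15/2; row 2: entry -1 ≤ 0; row 3: entry 0 ≤ 0. Minimum is 15/2 at row 1 (d leaves); pivot element 1.
Divide row 1 by 1; eliminate column a from the other rows.
z-row update in column RHS: 15 − (-2)·(15/2) = 30.

30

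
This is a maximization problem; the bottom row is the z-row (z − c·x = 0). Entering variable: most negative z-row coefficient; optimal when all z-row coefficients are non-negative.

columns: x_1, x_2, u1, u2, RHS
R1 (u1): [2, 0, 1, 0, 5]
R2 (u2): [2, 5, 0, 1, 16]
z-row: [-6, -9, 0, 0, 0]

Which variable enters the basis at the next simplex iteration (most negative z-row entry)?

Negative z-row entries: x_1: -6, x_2: -9.
The most negative is -9 in column x_2, so x_2 enters.

x_2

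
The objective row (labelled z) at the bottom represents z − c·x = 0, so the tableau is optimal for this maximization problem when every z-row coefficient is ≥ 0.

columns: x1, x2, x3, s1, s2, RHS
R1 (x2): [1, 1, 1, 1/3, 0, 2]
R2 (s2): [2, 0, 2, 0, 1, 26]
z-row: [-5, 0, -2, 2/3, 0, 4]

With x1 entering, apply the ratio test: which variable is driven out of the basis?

Column x1 entries and ratios — x2: 2/1 = 2; s2: 26/2 = 13.
Smallest ratio is 2 in the row of x2, so x2 leaves.

x2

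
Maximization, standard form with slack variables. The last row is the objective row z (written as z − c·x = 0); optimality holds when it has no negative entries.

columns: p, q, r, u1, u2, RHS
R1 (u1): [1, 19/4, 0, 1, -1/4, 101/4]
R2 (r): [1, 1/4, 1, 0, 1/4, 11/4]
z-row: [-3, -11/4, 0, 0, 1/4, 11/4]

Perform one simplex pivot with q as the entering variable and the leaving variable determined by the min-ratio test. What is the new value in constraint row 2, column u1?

-1/19

Ratio test on column q — row 1: (101/4)/(19/4) = 101/19; row 2: (11/4)/(1/4) = 11. Minimum is 101/19 at row 1 (u1 leaves); pivot element 19/4.
Divide row 1 by 19/4; eliminate column q from the other rows.
Row 2 update in column u1: 0 − (1/4)·(4/19) = -1/19.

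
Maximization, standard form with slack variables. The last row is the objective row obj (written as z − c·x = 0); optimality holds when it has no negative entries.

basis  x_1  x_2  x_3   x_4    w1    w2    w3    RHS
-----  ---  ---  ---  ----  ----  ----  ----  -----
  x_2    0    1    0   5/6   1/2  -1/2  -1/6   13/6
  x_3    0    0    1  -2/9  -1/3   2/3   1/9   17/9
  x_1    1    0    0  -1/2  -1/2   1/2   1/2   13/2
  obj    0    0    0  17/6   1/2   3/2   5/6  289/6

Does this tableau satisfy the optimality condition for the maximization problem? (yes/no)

yes

Every obj-row coefficient is ≥ 0, so the tableau is optimal.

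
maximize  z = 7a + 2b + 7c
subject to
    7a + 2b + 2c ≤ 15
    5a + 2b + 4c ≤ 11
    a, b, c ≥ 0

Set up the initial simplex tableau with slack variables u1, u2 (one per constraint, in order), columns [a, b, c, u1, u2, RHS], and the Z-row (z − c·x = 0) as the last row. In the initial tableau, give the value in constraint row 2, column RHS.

11

The RHS of constraint 2 is b_2 = 11.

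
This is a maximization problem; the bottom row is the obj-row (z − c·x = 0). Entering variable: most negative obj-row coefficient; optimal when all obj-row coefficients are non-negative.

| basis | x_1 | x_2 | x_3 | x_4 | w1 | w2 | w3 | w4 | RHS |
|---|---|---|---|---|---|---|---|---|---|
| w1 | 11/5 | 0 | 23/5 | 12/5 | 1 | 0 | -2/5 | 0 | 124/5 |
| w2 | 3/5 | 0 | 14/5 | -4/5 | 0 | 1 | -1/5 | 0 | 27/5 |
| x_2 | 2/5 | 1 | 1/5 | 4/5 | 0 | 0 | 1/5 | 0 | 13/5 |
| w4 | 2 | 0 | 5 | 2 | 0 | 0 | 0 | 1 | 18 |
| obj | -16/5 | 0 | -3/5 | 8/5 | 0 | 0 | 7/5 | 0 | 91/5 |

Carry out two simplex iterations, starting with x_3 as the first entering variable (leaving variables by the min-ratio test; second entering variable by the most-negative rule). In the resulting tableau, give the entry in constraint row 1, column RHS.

Ratio test on column x_3 — row 1: (124/5)/(23/5) = 124/23; row 2: (27/5)/(14/5) = 27/14; row 3: (13/5)/(1/5) = 13; row 4: 18/5 = 18/5. Minimum is 27/14 at row 2 (w2 leaves); pivot element 14/5.
Divide row 2 by 14/5; eliminate column x_3 from the other rows.
Second iteration: most negative obj-row entry is -43/14 in column x_1, so x_1 enters.
Ratio test on column x_1 — row 1: (223/14)/(17/14) = 223/17; row 2: (27/14)/(3/14) = 9; row 3: (31/14)/(5/14) = 31/5; row 4: (117/14)/(13/14) = 9. Minimum is 31/5 at row 3 (x_2 leaves); pivot element 5/14.
Divide row 3 by 5/14; eliminate column x_1 from the other rows.
After both pivots, the entry at constraint row 1, column RHS is 42/5.

42/5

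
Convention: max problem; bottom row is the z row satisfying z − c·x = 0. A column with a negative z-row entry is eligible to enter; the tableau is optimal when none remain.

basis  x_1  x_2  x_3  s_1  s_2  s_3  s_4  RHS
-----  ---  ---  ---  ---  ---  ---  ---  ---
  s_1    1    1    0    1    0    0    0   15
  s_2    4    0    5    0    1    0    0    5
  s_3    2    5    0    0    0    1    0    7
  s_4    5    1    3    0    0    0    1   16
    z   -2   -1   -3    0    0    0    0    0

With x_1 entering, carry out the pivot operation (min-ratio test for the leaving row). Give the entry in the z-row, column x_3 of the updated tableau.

-1/2

Ratio test on column x_1 — row 1: 15/1 = 15; row 2: 5/4 = 5/4; row 3: 7/2 = 7/2; row 4: 16/5 = 16/5. Minimum is 5/4 at row 2 (s_2 leaves); pivot element 4.
Divide row 2 by 4; eliminate column x_1 from the other rows.
z-row update in column x_3: -3 − (-2)·(5/4) = -1/2.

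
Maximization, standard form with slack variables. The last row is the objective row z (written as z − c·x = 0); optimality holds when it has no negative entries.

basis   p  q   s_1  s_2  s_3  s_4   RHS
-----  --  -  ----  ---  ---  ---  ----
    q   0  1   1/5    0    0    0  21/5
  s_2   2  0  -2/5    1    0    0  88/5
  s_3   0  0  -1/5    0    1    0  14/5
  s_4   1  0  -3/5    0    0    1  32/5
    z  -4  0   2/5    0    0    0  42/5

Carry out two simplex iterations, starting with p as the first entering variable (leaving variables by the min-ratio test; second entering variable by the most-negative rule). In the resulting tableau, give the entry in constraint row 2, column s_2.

Ratio test on column p — row 1: entry 0 ≤ 0; row 2: (88/5)/2 = 44/5; row 3: entry 0 ≤ 0; row 4: (32/5)/1 = 32/5. Minimum is 32/5 at row 4 (s_4 leaves); pivot element 1.
Divide row 4 by 1; eliminate column p from the other rows.
Second iteration: most negative z-row entry is -2 in column s_1, so s_1 enters.
Ratio test on column s_1 — row 1: (21/5)/(1/5) = 21; row 2: (24/5)/(4/5) = 6; row 3: entry -1/5 ≤ 0; row 4: entry -3/5 ≤ 0. Minimum is 6 at row 2 (s_2 leaves); pivot element 4/5.
Divide row 2 by 4/5; eliminate column s_1 from the other rows.
After both pivots, the entry at constraint row 2, column s_2 is 5/4.

5/4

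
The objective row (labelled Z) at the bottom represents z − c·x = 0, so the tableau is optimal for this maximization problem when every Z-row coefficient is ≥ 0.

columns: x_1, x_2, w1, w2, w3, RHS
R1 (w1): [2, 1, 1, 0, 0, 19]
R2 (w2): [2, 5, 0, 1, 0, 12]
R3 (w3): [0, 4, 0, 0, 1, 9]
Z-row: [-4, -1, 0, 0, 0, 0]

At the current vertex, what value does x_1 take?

0

x_1 is not in the basis, so in the current basic feasible solution x_1 = 0.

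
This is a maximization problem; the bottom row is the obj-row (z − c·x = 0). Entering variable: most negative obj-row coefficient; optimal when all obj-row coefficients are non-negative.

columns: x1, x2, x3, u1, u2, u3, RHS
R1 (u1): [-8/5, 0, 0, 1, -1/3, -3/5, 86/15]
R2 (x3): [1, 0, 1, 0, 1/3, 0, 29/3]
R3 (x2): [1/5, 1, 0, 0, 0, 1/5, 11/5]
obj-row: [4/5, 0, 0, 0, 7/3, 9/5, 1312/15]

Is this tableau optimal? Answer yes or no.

Every obj-row coefficient is ≥ 0, so the tableau is optimal.

yes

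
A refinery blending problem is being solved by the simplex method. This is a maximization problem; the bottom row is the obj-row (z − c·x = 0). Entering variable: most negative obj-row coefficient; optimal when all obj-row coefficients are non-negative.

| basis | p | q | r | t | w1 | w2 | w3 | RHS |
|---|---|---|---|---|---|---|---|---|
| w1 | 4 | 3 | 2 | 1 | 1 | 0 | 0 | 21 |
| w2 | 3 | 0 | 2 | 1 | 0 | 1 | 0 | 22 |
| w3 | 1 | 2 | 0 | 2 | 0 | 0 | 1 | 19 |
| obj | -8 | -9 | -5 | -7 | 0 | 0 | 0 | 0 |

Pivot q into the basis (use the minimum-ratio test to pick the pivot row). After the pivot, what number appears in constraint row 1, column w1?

Ratio test on column q — row 1: 21/3 = 7; row 2: entry 0 ≤ 0; row 3: 19/2 = 19/2. Minimum is 7 at row 1 (w1 leaves); pivot element 3.
Divide row 1 by 3; eliminate column q from the other rows.
In the new row 1, the w1 entry is the old entry divided by the pivot: 1/3 = 1/3.

1/3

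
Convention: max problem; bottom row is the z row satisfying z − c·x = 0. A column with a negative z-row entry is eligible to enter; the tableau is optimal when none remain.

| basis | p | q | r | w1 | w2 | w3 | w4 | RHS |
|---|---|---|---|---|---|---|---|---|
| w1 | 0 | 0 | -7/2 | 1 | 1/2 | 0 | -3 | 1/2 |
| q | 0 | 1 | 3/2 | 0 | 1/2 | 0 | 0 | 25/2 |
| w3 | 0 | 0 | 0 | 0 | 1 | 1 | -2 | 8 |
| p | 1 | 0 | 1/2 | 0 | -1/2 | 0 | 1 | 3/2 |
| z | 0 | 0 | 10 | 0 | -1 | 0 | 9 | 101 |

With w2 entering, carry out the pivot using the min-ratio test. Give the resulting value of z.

Ratio test on column w2 — row 1: (1/2)/(1/2) = 1; row 2: (25/2)/(1/2) = 25; row 3: 8/1 = 8; row 4: entry -1/2 ≤ 0. Minimum is 1 at row 1 (w1 leaves); pivot element 1/2.
Pivot on row 1; the z-row RHS becomes 101 − (-1)·1 = 102.

102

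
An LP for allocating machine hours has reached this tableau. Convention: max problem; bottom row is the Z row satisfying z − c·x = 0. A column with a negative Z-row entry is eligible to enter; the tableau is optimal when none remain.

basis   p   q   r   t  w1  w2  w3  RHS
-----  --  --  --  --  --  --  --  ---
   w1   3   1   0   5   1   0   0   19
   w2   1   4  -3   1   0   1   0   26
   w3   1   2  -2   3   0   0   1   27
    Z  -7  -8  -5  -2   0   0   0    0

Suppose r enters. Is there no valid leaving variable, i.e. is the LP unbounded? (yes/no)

yes

Every constraint-row entry in column r is ≤ 0, so increasing r is unbounded.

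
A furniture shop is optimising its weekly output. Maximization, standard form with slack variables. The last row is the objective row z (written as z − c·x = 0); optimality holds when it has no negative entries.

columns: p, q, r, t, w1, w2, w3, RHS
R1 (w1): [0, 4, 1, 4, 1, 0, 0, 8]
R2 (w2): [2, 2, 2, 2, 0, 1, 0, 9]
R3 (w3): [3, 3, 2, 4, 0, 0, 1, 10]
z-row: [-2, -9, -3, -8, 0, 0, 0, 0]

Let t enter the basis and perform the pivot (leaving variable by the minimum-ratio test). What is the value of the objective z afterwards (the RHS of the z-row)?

Ratio test on column t — row 1: 8/4 = 2; row 2: 9/2 = 9/2; row 3: 10/4 = 5/2. Minimum is 2 at row 1 (w1 leaves); pivot element 4.
Pivot on row 1; the z-row RHS becomes 0 − (-8)·2 = 16.

16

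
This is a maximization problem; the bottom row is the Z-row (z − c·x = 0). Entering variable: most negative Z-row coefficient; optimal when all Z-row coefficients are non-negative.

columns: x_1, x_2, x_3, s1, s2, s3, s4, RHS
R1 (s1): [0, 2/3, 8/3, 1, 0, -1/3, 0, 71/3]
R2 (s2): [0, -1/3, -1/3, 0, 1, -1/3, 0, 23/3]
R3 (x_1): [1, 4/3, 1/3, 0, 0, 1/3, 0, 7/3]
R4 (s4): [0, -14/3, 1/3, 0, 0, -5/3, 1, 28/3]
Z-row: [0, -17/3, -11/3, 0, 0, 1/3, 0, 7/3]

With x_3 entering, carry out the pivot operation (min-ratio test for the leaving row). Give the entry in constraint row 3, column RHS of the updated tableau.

7

Ratio test on column x_3 — row 1: (71/3)/(8/3) = 71/8; row 2: entry -1/3 ≤ 0; row 3: (7/3)/(1/3) = 7; row 4: (28/3)/(1/3) = 28. Minimum is 7 at row 3 (x_1 leaves); pivot element 1/3.
Divide row 3 by 1/3; eliminate column x_3 from the other rows.
In the new row 3, the RHS entry is the old entry divided by the pivot: (7/3)/(1/3) = 7.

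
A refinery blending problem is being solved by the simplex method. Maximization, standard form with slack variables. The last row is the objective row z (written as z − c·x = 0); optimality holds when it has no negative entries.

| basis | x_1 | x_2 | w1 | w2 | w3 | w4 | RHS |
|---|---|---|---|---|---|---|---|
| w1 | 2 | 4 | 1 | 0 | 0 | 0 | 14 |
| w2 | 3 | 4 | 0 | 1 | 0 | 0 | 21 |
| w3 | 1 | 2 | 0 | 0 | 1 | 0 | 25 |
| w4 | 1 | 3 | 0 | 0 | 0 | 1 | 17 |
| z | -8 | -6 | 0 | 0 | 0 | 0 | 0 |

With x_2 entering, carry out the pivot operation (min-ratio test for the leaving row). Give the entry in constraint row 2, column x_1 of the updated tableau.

1

Ratio test on column x_2 — row 1: 14/4 = 7/2; row 2: 21/4 = 21/4; row 3: 25/2 = 25/2; row 4: 17/3 = 17/3. Minimum is 7/2 at row 1 (w1 leaves); pivot element 4.
Divide row 1 by 4; eliminate column x_2 from the other rows.
Row 2 update in column x_1: 3 − 4·(1/2) = 1.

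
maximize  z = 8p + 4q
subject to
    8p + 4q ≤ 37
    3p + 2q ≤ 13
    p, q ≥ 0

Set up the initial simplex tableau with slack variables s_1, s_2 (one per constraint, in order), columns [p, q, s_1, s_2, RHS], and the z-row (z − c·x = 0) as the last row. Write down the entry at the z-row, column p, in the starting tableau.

The z-row carries the negated objective coefficients: the p entry is -8.

-8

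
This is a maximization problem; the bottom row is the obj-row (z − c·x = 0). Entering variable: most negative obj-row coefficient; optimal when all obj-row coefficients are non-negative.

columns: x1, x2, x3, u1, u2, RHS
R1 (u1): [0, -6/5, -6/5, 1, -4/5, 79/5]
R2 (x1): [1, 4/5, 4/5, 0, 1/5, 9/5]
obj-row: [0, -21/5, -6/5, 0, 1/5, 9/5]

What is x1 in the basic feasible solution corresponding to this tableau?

9/5

x1 is basic (row 2); its value is the RHS of that row, 9/5.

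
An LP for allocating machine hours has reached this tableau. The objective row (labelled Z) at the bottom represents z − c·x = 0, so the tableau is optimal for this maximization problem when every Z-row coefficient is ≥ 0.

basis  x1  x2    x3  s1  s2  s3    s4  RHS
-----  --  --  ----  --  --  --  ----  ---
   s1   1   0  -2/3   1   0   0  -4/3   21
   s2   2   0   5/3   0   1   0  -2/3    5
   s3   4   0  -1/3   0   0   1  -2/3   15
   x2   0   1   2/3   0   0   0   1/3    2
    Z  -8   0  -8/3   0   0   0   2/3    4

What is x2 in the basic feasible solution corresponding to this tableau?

2

x2 is basic (row 4); its value is the RHS of that row, 2.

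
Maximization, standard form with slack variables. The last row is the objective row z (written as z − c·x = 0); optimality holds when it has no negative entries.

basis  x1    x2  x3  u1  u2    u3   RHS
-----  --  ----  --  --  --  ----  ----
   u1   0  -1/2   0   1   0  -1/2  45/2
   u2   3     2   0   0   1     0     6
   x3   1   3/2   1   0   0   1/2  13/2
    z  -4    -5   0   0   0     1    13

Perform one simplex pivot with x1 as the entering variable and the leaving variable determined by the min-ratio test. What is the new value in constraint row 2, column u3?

Ratio test on column x1 — row 1: entry 0 ≤ 0; row 2: 6/3 = 2; row 3: (13/2)/1 = 13/2. Minimum is 2 at row 2 (u2 leaves); pivot element 3.
Divide row 2 by 3; eliminate column x1 from the other rows.
In the new row 2, the u3 entry is the old entry divided by the pivot: 0/3 = 0.

0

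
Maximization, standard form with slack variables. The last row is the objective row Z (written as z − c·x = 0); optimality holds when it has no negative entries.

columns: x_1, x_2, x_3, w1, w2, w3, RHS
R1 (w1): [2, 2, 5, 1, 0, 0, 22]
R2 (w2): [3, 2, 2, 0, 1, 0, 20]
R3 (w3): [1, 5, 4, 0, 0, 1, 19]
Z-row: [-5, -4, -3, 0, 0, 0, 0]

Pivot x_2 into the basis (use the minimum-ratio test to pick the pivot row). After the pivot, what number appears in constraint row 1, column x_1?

8/5

Ratio test on column x_2 — row 1: 22/2 = 11; row 2: 20/2 = 10; row 3: 19/5 = 19/5. Minimum is 19/5 at row 3 (w3 leaves); pivot element 5.
Divide row 3 by 5; eliminate column x_2 from the other rows.
Row 1 update in column x_1: 2 − 2·(1/5) = 8/5.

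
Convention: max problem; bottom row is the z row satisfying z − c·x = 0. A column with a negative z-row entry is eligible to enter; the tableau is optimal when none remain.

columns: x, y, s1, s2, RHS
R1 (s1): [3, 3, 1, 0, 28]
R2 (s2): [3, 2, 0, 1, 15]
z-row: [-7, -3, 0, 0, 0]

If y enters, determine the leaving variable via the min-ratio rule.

s2

Column y entries and ratios — s1: 28/3 = 28/3; s2: 15/2 = 15/2.
Smallest ratio is 15/2 in the row of s2, so s2 leaves.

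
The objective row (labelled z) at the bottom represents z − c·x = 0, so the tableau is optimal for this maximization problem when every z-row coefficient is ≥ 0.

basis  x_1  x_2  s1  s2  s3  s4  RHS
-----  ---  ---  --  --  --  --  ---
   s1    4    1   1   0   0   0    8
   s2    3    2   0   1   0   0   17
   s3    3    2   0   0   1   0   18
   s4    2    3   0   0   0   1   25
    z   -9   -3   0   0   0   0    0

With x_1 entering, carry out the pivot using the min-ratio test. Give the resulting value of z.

18

Ratio test on column x_1 — row 1: 8/4 = 2; row 2: 17/3 = 17/3; row 3: 18/3 = 6; row 4: 25/2 = 25/2. Minimum is 2 at row 1 (s1 leaves); pivot element 4.
Pivot on row 1; the z-row RHS becomes 0 − (-9)·2 = 18.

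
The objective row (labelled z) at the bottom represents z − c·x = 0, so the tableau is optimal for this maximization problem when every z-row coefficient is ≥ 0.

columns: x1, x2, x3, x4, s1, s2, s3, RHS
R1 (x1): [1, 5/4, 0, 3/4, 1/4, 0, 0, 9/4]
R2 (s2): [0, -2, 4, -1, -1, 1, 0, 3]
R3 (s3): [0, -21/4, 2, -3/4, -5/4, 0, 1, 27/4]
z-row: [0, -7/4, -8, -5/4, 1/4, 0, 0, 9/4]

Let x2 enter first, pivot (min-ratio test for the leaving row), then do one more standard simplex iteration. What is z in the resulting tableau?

93/5

Ratio test on column x2 — row 1: (9/4)/(5/4) = 9/5; row 2: entry -2 ≤ 0; row 3: entry -21/4 ≤ 0. Minimum is 9/5 at row 1 (x1 leaves); pivot element 5/4.
Pivot on row 1; the z-row RHS becomes 9/4 − (-7/4)·(9/5) = 27/5.
Next entering variable (most negative z-row entry -8): x3.
Ratio test on column x3 — row 1: entry 0 ≤ 0; row 2: (33/5)/4 = 33/20; row 3: (81/5)/2 = 81/10. Minimum is 33/20 at row 2 (s2 leaves); pivot element 4.
After the second pivot the z-row RHS is 27/5 − (-8)·(33/20) = 93/5.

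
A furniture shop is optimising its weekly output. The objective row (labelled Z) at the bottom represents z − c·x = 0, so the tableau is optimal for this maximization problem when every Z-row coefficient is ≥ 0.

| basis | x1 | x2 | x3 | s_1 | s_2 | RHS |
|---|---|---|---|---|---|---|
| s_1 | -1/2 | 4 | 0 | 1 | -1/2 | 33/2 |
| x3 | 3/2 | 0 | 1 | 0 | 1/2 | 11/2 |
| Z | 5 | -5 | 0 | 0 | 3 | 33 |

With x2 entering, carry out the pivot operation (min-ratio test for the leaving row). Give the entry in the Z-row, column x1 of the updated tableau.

Ratio test on column x2 — row 1: (33/2)/4 = 33/8; row 2: entry 0 ≤ 0. Minimum is 33/8 at row 1 (s_1 leaves); pivot element 4.
Divide row 1 by 4; eliminate column x2 from the other rows.
Z-row update in column x1: 5 − (-5)·(-1/8) = 35/8.

35/8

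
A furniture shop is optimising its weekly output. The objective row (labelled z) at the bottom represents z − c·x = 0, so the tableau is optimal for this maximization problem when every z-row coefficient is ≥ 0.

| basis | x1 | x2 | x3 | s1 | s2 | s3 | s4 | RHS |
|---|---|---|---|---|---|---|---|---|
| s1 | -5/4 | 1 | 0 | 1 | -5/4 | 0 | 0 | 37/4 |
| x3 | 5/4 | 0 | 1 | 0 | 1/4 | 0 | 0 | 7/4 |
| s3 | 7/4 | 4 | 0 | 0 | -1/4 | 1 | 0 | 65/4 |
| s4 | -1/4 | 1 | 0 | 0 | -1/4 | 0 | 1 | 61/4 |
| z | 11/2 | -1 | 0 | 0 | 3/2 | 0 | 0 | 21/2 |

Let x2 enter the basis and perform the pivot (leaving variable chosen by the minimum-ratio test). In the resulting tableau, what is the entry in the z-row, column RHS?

Ratio test on column x2 — row 1: (37/4)/1 = 37/4; row 2: entry 0 ≤ 0; row 3: (65/4)/4 = 65/16; row 4: (61/4)/1 = 61/4. Minimum is 65/16 at row 3 (s3 leaves); pivot element 4.
Divide row 3 by 4; eliminate column x2 from the other rows.
z-row update in column RHS: 21/2 − (-1)·(65/16) = 233/16.

233/16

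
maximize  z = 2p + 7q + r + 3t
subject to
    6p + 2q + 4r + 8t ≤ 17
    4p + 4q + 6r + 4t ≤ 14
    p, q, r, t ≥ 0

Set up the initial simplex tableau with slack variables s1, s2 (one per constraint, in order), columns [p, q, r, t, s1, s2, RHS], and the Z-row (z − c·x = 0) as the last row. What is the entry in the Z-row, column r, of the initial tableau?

The Z-row carries the negated objective coefficients: the r entry is -1.

-1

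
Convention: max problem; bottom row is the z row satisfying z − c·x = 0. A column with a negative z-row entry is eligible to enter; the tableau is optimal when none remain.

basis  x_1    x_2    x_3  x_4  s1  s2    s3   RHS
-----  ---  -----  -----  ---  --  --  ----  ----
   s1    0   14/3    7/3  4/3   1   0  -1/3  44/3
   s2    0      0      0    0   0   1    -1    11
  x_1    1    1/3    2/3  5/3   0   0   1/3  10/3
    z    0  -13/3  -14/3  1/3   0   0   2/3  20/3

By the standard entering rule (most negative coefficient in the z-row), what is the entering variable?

Negative z-row entries: x_2: -13/3, x_3: -14/3.
The most negative is -14/3 in column x_3, so x_3 enters.

x_3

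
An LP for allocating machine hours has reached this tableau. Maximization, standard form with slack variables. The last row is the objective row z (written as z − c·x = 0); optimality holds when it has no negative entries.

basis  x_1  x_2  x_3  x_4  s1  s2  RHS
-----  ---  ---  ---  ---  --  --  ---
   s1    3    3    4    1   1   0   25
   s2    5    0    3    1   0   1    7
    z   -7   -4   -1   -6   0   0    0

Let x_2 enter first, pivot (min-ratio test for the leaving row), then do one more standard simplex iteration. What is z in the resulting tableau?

Ratio test on column x_2 — row 1: 25/3 = 25/3; row 2: entry 0 ≤ 0. Minimum is 25/3 at row 1 (s1 leaves); pivot element 3.
Pivot on row 1; the z-row RHS becomes 0 − (-4)·(25/3) = 100/3.
Next entering variable (most negative z-row entry -14/3): x_4.
Ratio test on column x_4 — row 1: (25/3)/(1/3) = 25; row 2: 7/1 = 7. Minimum is 7 at row 2 (s2 leaves); pivot element 1.
After the second pivot the z-row RHS is 100/3 − (-14/3)·7 = 66.

66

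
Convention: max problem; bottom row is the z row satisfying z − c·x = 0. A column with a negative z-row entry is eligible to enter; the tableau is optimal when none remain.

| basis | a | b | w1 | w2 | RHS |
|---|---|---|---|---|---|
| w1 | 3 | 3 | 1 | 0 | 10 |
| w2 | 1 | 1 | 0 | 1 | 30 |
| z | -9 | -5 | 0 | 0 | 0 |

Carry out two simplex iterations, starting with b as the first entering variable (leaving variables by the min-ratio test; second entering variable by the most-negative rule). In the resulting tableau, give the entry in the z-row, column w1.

3

Ratio test on column b — row 1: 10/3 = 10/3; row 2: 30/1 = 30. Minimum is 10/3 at row 1 (w1 leaves); pivot element 3.
Divide row 1 by 3; eliminate column b from the other rows.
Second iteration: most negative z-row entry is -4 in column a, so a enters.
Ratio test on column a — row 1: (10/3)/1 = 10/3; row 2: entry 0 ≤ 0. Minimum is 10/3 at row 1 (b leaves); pivot element 1.
Divide row 1 by 1; eliminate column a from the other rows.
After both pivots, the entry at the z-row, column w1 is 3.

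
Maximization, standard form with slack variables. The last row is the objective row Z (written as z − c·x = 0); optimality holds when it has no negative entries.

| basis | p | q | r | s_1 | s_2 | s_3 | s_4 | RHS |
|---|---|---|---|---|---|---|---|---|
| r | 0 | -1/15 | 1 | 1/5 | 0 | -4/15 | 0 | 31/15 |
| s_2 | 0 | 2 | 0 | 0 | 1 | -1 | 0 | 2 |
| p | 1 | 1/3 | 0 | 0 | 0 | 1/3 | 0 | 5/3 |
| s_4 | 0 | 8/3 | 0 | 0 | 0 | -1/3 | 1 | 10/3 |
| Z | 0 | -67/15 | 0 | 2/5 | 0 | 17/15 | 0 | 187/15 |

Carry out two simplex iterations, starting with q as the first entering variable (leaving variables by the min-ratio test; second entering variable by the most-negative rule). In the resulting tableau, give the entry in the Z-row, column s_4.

Ratio test on column q — row 1: entry -1/15 ≤ 0; row 2: 2/2 = 1; row 3: (5/3)/(1/3) = 5; row 4: (10/3)/(8/3) = 5/4. Minimum is 1 at row 2 (s_2 leaves); pivot element 2.
Divide row 2 by 2; eliminate column q from the other rows.
Second iteration: most negative Z-row entry is -11/10 in column s_3, so s_3 enters.
Ratio test on column s_3 — row 1: entry -3/10 ≤ 0; row 2: entry -1/2 ≤ 0; row 3: (4/3)/(1/2) = 8/3; row 4: (2/3)/1 = 2/3. Minimum is 2/3 at row 4 (s_4 leaves); pivot element 1.
Divide row 4 by 1; eliminate column s_3 from the other rows.
After both pivots, the entry at the Z-row, column s_4 is 11/10.

11/10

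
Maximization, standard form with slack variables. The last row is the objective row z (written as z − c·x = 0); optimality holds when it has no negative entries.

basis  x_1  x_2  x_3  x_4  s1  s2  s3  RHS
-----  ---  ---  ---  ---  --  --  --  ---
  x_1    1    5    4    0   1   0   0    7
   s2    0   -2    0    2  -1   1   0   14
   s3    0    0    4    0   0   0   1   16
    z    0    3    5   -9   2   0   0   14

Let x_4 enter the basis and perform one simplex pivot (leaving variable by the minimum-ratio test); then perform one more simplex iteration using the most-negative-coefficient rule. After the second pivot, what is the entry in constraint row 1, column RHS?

Ratio test on column x_4 — row 1: entry 0 ≤ 0; row 2: 14/2 = 7; row 3: entry 0 ≤ 0. Minimum is 7 at row 2 (s2 leaves); pivot element 2.
Divide row 2 by 2; eliminate column x_4 from the other rows.
Second iteration: most negative z-row entry is -6 in column x_2, so x_2 enters.
Ratio test on column x_2 — row 1: 7/5 = 7/5; row 2: entry -1 ≤ 0; row 3: entry 0 ≤ 0. Minimum is 7/5 at row 1 (x_1 leaves); pivot element 5.
Divide row 1 by 5; eliminate column x_2 from the other rows.
After both pivots, the entry at constraint row 1, column RHS is 7/5.

7/5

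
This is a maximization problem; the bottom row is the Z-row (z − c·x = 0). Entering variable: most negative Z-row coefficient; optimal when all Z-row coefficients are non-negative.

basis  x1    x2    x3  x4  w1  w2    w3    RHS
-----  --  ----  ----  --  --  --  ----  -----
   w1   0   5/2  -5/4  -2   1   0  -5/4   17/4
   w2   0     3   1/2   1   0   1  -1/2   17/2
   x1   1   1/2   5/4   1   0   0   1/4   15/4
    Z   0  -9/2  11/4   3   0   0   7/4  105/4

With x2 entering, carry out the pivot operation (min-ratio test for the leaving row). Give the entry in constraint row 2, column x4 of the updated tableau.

Ratio test on column x2 — row 1: (17/4)/(5/2) = 17/10; row 2: (17/2)/3 = 17/6; row 3: (15/4)/(1/2) = 15/2. Minimum is 17/10 at row 1 (w1 leaves); pivot element 5/2.
Divide row 1 by 5/2; eliminate column x2 from the other rows.
Row 2 update in column x4: 1 − 3·(-4/5) = 17/5.

17/5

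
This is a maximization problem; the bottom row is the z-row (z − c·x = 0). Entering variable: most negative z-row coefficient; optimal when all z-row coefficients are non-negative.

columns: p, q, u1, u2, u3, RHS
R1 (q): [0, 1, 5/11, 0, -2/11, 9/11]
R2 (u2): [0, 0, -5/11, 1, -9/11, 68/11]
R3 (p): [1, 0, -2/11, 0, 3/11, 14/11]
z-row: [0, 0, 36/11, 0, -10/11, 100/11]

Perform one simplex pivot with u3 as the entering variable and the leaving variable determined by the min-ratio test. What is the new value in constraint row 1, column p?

Ratio test on column u3 — row 1: entry -2/11 ≤ 0; row 2: entry -9/11 ≤ 0; row 3: (14/11)/(3/11) = 14/3. Minimum is 14/3 at row 3 (p leaves); pivot element 3/11.
Divide row 3 by 3/11; eliminate column u3 from the other rows.
Row 1 update in column p: 0 − (-2/11)·(11/3) = 2/3.

2/3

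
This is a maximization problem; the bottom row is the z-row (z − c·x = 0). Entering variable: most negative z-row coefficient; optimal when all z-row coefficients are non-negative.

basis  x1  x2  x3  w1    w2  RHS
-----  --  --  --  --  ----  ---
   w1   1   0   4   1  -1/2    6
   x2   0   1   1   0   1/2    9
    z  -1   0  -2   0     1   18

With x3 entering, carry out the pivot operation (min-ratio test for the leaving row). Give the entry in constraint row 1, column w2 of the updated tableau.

-1/8

Ratio test on column x3 — row 1: 6/4 = 3/2; row 2: 9/1 = 9. Minimum is 3/2 at row 1 (w1 leaves); pivot element 4.
Divide row 1 by 4; eliminate column x3 from the other rows.
In the new row 1, the w2 entry is the old entry divided by the pivot: (-1/2)/4 = -1/8.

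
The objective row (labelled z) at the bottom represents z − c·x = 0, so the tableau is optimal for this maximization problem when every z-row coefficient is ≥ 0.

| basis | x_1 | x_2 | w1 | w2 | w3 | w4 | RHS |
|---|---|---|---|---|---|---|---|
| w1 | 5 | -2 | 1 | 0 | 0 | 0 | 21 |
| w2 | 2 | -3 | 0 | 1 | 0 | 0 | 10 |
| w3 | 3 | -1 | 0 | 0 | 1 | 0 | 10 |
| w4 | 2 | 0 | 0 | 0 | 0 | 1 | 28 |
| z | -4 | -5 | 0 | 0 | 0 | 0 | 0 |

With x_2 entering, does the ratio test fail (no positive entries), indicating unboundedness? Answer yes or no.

yes

Every constraint-row entry in column x_2 is ≤ 0, so increasing x_2 is unbounded.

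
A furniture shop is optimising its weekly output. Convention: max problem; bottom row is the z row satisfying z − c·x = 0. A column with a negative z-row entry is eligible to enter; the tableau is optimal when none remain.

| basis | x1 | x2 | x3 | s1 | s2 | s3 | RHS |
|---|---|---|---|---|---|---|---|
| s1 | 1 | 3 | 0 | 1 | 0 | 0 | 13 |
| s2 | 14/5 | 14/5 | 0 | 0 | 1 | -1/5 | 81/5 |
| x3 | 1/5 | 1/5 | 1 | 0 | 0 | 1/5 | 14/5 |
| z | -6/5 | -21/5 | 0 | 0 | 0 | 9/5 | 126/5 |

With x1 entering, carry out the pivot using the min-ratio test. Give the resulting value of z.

225/7

Ratio test on column x1 — row 1: 13/1 = 13; row 2: (81/5)/(14/5) = 81/14; row 3: (14/5)/(1/5) = 14. Minimum is 81/14 at row 2 (s2 leaves); pivot element 14/5.
Pivot on row 2; the z-row RHS becomes 126/5 − (-6/5)·(81/14) = 225/7.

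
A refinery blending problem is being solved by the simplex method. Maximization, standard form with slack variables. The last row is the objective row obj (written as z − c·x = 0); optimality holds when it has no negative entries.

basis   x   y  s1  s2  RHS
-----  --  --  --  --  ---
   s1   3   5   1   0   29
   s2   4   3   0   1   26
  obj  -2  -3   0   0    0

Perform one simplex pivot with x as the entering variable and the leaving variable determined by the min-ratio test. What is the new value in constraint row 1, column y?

11/4

Ratio test on column x — row 1: 29/3 = 29/3; row 2: 26/4 = 13/2. Minimum is 13/2 at row 2 (s2 leaves); pivot element 4.
Divide row 2 by 4; eliminate column x from the other rows.
Row 1 update in column y: 5 − 3·(3/4) = 11/4.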